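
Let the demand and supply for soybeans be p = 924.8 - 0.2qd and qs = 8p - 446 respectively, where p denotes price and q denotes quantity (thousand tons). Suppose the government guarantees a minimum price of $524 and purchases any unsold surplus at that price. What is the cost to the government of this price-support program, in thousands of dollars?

912808

Rearranging demand gives qd = 4624 - 5p. In a free market, 4624 - 5p = 8p - 446 gives the equilibrium p* = 390, q* = 2674.
Since 524 > 390, the floor is binding.
At p = 524: qd = 4624 - 5·524 = 2004 and qs = 8·524 - 446 = 3746.
Surplus = qs - qd = 1742.
Government expenditure = surplus × support price = 1742 × 524 = 912808.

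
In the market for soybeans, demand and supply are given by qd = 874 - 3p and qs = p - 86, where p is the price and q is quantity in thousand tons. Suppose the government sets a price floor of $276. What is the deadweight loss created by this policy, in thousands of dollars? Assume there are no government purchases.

Without the control the market clears where 874 - 3p = p - 86, i.e. p* = 240 and q* = 154.
The floor of 276 is above the equilibrium price 240, so it binds.
At p = 276: qd = 874 - 3·276 = 46 and qs = 276 - 86 = 190.
Quantity traded falls to 46. At q = 46 the demand price is (874 - 46)/3 = 276 and the supply price is 86 + 46 = 132.
Deadweight loss = ½ · (276 - 132) · (154 - 46) = ½ · 144 · 108 = 7776.

7776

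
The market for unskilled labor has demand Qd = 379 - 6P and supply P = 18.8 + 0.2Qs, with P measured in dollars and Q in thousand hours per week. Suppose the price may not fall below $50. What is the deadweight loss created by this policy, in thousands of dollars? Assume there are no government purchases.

323.4

Rearranging supply gives Qs = 5P - 94. Without the control the market clears where 379 - 6P = 5P - 94, i.e. P* = 43 and Q* = 121.
Since 50 > 43, the floor is binding.
At P = 50: Qd = 379 - 6·50 = 79 and Qs = 5·50 - 94 = 156.
Quantity traded falls to 79. At Q = 79 the demand price is (379 - 79)/6 = 50 and the supply price is (94 + 79)/5 = 34.6.
Deadweight loss = ½ · (50 - 34.6) · (121 - 79) = ½ · 15.4 · 42 = 323.4.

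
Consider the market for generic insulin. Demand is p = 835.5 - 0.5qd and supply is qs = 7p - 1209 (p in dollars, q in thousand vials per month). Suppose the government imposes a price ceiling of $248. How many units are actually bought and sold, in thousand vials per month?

Rearranging demand gives qd = 1671 - 2p. Setting quantity demanded equal to quantity supplied, 1671 - 2p = 7p - 1209, gives p* = 320 and q* = 1031.
Since 248 < 320, the ceiling is binding.
At p = 248: qd = 1671 - 2·248 = 1175 and qs = 7·248 - 1209 = 527.
The quantity actually transacted is the short side, supply: 527.

527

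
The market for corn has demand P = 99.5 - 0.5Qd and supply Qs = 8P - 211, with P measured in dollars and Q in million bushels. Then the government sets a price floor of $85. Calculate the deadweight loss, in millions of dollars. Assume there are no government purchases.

2420

Rearranging demand gives Qd = 199 - 2P. Setting quantity demanded equal to quantity supplied, 199 - 2P = 8P - 211, gives P* = 41 and Q* = 117.
Since 85 > 41, the floor is binding.
At P = 85: Qd = 199 - 2·85 = 29 and Qs = 8·85 - 211 = 469.
Quantity traded falls to 29. At Q = 29 the demand price is (199 - 29)/2 = 85 and the supply price is (211 + 29)/8 = 30.
Deadweight loss = ½ · (85 - 30) · (117 - 29) = ½ · 55 · 88 = 2420.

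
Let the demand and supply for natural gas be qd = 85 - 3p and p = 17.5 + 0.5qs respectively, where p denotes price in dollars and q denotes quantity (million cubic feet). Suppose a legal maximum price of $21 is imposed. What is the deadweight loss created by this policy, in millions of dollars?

15

Rearranging supply gives qs = 2p - 35. Without the control the market clears where 85 - 3p = 2p - 35, i.e. p* = 24 and q* = 13.
The ceiling of 21 is below the equilibrium price 24, so it binds.
At p = 21: qd = 85 - 3·21 = 22 and qs = 2·21 - 35 = 7.
Quantity traded falls to 7. At q = 7 the demand price is (85 - 7)/3 = 26 and the supply price is (35 + 7)/2 = 21.
Deadweight loss = ½ · (26 - 21) · (13 - 7) = ½ · 5 · 6 = 15.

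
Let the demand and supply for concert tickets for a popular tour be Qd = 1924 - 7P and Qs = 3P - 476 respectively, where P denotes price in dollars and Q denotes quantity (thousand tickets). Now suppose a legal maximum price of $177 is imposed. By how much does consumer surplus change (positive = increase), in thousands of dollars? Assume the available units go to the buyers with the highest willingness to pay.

Equilibrium: 1924 - 7P = 3P - 476, so 2400 = 10P and P* = 240, Q* = 244.
Since 177 < 240, the ceiling is binding.
At P = 177: Qd = 1924 - 7·177 = 685 and Qs = 3·177 - 476 = 55.
Consumer surplus without the control is ½ · (1924/7 - 240) · 244 = 29768/7.
With the ceiling, 55 units are sold at 177 (assume they go to the highest-value buyers). The demand price at Q = 55 is 267, so CS = ½ · [(1924/7 - 177) + (267 - 177)] · 55 = 72325/14.
Change in consumer surplus = 72325/14 - 29768/7 = 913.5.

913.5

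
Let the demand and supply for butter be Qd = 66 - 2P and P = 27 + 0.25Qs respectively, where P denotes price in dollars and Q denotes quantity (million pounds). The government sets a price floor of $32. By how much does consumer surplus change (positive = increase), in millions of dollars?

Rearranging supply gives Qs = 4P - 108. Without the control the market clears where 66 - 2P = 4P - 108, i.e. P* = 29 and Q* = 8.
The floor of 32 is above the equilibrium price 29, so it binds.
At P = 32: Qd = 66 - 2·32 = 2 and Qs = 4·32 - 108 = 20.
Consumer surplus without the control is ½ · (33 - 29) · 8 = 16.
With the floor, consumers buy 2 units at 32, so CS = ½ · (33 - 32) · 2 = 1.
Change in consumer surplus = 1 - 16 = -15.

-15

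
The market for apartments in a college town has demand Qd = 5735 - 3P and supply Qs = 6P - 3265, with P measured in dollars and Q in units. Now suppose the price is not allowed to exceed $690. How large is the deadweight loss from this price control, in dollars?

Equilibrium: 5735 - 3P = 6P - 3265, so 9000 = 9P and P* = 1000, Q* = 2735.
Since 690 < 1000, the ceiling is binding.
At P = 690: Qd = 5735 - 3·690 = 3665 and Qs = 6·690 - 3265 = 875.
Quantity traded falls to 875. At Q = 875 the demand price is (5735 - 875)/3 = 1620 and the supply price is (3265 + 875)/6 = 690.
Deadweight loss = ½ · (1620 - 690) · (2735 - 875) = ½ · 930 · 1860 = 864900.

864900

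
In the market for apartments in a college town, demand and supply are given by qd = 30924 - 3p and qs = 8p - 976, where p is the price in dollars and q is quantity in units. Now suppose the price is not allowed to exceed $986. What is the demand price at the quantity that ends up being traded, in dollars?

In a free market, 30924 - 3p = 8p - 976 gives the equilibrium p* = 2900, q* = 22224.
The ceiling of 986 is below the equilibrium price 2900, so it binds.
At p = 986: qd = 30924 - 3·986 = 27966 and qs = 8·986 - 976 = 6912.
Only 6912 units reach the market. On the demand curve, the marginal buyer's willingness to pay at q = 6912 is (30924 - 6912)/3 = 8004.

8004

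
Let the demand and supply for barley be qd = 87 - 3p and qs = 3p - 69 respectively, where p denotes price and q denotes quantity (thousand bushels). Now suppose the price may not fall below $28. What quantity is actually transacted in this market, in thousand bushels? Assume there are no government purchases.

3

In a free market, 87 - 3p = 3p - 69 gives the equilibrium p* = 26, q* = 9.
Since 28 > 26, the floor is binding.
At p = 28: qd = 87 - 3·28 = 3 and qs = 3·28 - 69 = 15.
The quantity actually transacted is the short side, demand: 3.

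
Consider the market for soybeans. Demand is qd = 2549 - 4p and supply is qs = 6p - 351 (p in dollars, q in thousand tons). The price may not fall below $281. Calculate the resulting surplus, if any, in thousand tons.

0

Setting quantity demanded equal to quantity supplied, 2549 - 4p = 6p - 351, gives p* = 290 and q* = 1389.
Since 281 is below p* = 290, the floor does not bind and the free-market outcome prevails.
Since the control does not bind, there is no surplus.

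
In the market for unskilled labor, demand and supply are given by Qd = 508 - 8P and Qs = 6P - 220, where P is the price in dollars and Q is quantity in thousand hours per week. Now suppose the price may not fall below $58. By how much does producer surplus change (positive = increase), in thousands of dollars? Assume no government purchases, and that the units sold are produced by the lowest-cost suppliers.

Setting quantity demanded equal to quantity supplied, 508 - 8P = 6P - 220, gives P* = 52 and Q* = 92.
The floor of 58 is above the equilibrium price 52, so it binds.
At P = 58: Qd = 508 - 8·58 = 44 and Qs = 6·58 - 220 = 128.
Producer surplus without the control is ½ · (52 - 110/3) · 92 = 2116/3.
With the floor, 44 units are sold at 58. The supply price at Q = 44 is 44, so PS = ½ · [(58 - 110/3) + (58 - 44)] · 44 = 2332/3.
Change in producer surplus = 2332/3 - 2116/3 = 72.

72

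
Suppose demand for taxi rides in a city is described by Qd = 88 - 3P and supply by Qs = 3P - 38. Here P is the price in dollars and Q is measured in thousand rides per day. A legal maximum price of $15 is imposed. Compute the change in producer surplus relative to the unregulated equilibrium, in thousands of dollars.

-96

Without the control the market clears where 88 - 3P = 3P - 38, i.e. P* = 21 and Q* = 25.
Since 15 < 21, the ceiling is binding.
At P = 15: Qd = 88 - 3·15 = 43 and Qs = 3·15 - 38 = 7.
Producer surplus without the control is ½ · (21 - 38/3) · 25 = 625/6.
With the ceiling, producers sell 7 units at 15, so PS = ½ · (15 - 38/3) · 7 = 49/6.
Change in producer surplus = 49/6 - 625/6 = -96.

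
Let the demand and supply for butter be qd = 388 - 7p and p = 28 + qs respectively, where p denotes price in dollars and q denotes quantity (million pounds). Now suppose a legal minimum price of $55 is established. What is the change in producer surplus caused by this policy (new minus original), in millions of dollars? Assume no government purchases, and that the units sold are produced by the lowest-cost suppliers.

Rearranging supply gives qs = p - 28. Without the control the market clears where 388 - 7p = p - 28, i.e. p* = 52 and q* = 24.
Because the floor (55) lies above the market-clearing price, it is binding.
At p = 55: qd = 388 - 7·55 = 3 and qs = 55 - 28 = 27.
Producer surplus without the control is ½ · (52 - 28) · 24 = 288.
With the floor, 3 units are sold at 55. The supply price at q = 3 is 31, so PS = ½ · [(55 - 28) + (55 - 31)] · 3 = 76.5.
Change in producer surplus = 76.5 - 288 = -211.5.

-211.5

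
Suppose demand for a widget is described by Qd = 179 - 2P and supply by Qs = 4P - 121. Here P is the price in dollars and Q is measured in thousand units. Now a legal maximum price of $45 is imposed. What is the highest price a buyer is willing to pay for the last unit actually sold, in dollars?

Equilibrium: 179 - 2P = 4P - 121, so 300 = 6P and P* = 50, Q* = 79.
Because the ceiling (45) lies below the market-clearing price, it is binding.
At P = 45: Qd = 179 - 2·45 = 89 and Qs = 4·45 - 121 = 59.
Only 59 units reach the market. On the demand curve, the marginal buyer's willingness to pay at Q = 59 is (179 - 59)/2 = 60.

60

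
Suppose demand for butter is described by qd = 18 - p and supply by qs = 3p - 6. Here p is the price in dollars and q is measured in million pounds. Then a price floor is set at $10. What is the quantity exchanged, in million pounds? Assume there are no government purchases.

8

Equilibrium: 18 - p = 3p - 6, so 24 = 4p and p* = 6, q* = 12.
Since 10 > 6, the floor is binding.
At p = 10: qd = 18 - 10 = 8 and qs = 3·10 - 6 = 24.
The quantity actually transacted is the short side, demand: 8.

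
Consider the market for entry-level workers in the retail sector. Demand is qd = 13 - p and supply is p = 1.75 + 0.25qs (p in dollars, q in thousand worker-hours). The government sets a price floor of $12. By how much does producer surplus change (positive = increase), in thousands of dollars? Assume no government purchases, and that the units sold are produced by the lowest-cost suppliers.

Rearranging supply gives qs = 4p - 7. Without the control the market clears where 13 - p = 4p - 7, i.e. p* = 4 and q* = 9.
Since 12 > 4, the floor is binding.
At p = 12: qd = 13 - 12 = 1 and qs = 4·12 - 7 = 41.
Producer surplus without the control is ½ · (4 - 1.75) · 9 = 10.125.
With the floor, 1 units are sold at 12. The supply price at q = 1 is 2, so PS = ½ · [(12 - 1.75) + (12 - 2)] · 1 = 10.125.
Change in producer surplus = 10.125 - 10.125 = 0.

0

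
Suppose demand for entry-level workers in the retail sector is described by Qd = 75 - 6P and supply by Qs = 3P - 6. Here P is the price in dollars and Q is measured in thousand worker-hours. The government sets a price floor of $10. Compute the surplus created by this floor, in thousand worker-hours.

Without the control the market clears where 75 - 6P = 3P - 6, i.e. P* = 9 and Q* = 21.
Because the floor (10) lies above the market-clearing price, it is binding.
At P = 10: Qd = 75 - 6·10 = 15 and Qs = 3·10 - 6 = 24.
Surplus = Qs - Qd = 24 - 15 = 9.

9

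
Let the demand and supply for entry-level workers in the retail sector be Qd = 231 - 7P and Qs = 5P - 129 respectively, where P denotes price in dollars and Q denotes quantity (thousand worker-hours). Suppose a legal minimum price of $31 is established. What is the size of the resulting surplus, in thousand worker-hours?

12

Setting quantity demanded equal to quantity supplied, 231 - 7P = 5P - 129, gives P* = 30 and Q* = 21.
The floor of 31 is above the equilibrium price 30, so it binds.
At P = 31: Qd = 231 - 7·31 = 14 and Qs = 5·31 - 129 = 26.
Surplus = Qs - Qd = 26 - 14 = 12.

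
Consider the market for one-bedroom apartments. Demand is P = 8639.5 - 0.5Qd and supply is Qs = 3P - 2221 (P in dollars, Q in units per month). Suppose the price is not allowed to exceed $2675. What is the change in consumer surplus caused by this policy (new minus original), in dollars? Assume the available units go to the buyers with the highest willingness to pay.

3733493.75

Rearranging demand gives Qd = 17279 - 2P. Without the control the market clears where 17279 - 2P = 3P - 2221, i.e. P* = 3900 and Q* = 9479.
The ceiling of 2675 is below the equilibrium price 3900, so it binds.
At P = 2675: Qd = 17279 - 2·2675 = 11929 and Qs = 3·2675 - 2221 = 5804.
Consumer surplus without the control is ½ · (8639.5 - 3900) · 9479 = 22462860.25.
With the ceiling, 5804 units are sold at 2675 (assume they go to the highest-value buyers). The demand price at Q = 5804 is 5737.5, so CS = ½ · [(8639.5 - 2675) + (5737.5 - 2675)] · 5804 = 26196354.
Change in consumer surplus = 26196354 - 22462860.25 = 3733493.75.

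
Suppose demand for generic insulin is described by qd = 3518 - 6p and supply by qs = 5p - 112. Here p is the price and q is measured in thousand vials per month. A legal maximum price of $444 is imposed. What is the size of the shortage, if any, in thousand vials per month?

Without the control the market clears where 3518 - 6p = 5p - 112, i.e. p* = 330 and q* = 1538.
Since 444 is above p* = 330, the ceiling does not bind and the free-market outcome prevails.
Since the control does not bind, there is no shortage.

0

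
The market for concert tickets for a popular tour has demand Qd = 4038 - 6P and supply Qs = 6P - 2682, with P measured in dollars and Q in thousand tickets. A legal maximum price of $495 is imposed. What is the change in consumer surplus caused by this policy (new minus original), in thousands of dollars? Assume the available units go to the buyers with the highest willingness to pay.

6045

Equilibrium: 4038 - 6P = 6P - 2682, so 6720 = 12P and P* = 560, Q* = 678.
The ceiling of 495 is below the equilibrium price 560, so it binds.
At P = 495: Qd = 4038 - 6·495 = 1068 and Qs = 6·495 - 2682 = 288.
Consumer surplus without the control is ½ · (673 - 560) · 678 = 38307.
With the ceiling, 288 units are sold at 495 (assume they go to the highest-value buyers). The demand price at Q = 288 is 625, so CS = ½ · [(673 - 495) + (625 - 495)] · 288 = 44352.
Change in consumer surplus = 44352 - 38307 = 6045.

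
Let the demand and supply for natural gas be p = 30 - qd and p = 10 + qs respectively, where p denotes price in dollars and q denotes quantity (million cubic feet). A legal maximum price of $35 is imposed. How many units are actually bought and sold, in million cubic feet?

Rearranging demand gives qd = 30 - p; rearranging supply gives qs = p - 10. Equilibrium: 30 - p = p - 10, so 40 = 2p and p* = 20, q* = 10.
The ceiling of 35 is above the equilibrium price 20, so it is not binding; the market clears at p* = 20, q* = 10.

10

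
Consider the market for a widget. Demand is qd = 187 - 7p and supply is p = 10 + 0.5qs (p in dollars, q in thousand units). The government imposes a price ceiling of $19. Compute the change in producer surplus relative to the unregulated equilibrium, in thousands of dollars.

Rearranging supply gives qs = 2p - 20. Setting quantity demanded equal to quantity supplied, 187 - 7p = 2p - 20, gives p* = 23 and q* = 26.
Because the ceiling (19) lies below the market-clearing price, it is binding.
At p = 19: qd = 187 - 7·19 = 54 and qs = 2·19 - 20 = 18.
Producer surplus without the control is ½ · (23 - 10) · 26 = 169.
With the ceiling, producers sell 18 units at 19, so PS = ½ · (19 - 10) · 18 = 81.
Change in producer surplus = 81 - 169 = -88.

-88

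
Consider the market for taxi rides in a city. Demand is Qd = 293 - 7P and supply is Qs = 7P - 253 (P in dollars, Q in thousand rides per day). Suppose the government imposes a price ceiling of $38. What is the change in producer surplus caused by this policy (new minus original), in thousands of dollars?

Without the control the market clears where 293 - 7P = 7P - 253, i.e. P* = 39 and Q* = 20.
Since 38 < 39, the ceiling is binding.
At P = 38: Qd = 293 - 7·38 = 27 and Qs = 7·38 - 253 = 13.
Producer surplus without the control is ½ · (39 - 253/7) · 20 = 200/7.
With the ceiling, producers sell 13 units at 38, so PS = ½ · (38 - 253/7) · 13 = 169/14.
Change in producer surplus = 169/14 - 200/7 = -16.5.

-16.5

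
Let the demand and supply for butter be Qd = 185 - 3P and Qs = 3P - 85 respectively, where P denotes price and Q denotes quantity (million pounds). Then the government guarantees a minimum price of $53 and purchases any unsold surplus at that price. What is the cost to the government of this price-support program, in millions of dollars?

2544

Without the control the market clears where 185 - 3P = 3P - 85, i.e. P* = 45 and Q* = 50.
Since 53 > 45, the floor is binding.
At P = 53: Qd = 185 - 3·53 = 26 and Qs = 3·53 - 85 = 74.
Surplus = Qs - Qd = 48.
Government expenditure = surplus × support price = 48 × 53 = 2544.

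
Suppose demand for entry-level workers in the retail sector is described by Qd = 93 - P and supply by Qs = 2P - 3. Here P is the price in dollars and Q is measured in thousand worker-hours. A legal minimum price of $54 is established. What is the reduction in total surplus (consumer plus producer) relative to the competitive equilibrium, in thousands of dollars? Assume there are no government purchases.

363

Without the control the market clears where 93 - P = 2P - 3, i.e. P* = 32 and Q* = 61.
Because the floor (54) lies above the market-clearing price, it is binding.
At P = 54: Qd = 93 - 54 = 39 and Qs = 2·54 - 3 = 105.
Quantity traded falls to 39. At Q = 39 the demand price is 93 - 39 = 54 and the supply price is (3 + 39)/2 = 21.
Deadweight loss = ½ · (54 - 21) · (61 - 39) = ½ · 33 · 22 = 363.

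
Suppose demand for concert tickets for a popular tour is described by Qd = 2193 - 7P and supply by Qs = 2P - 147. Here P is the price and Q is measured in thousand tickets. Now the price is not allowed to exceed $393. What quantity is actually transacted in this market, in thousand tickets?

Without the control the market clears where 2193 - 7P = 2P - 147, i.e. P* = 260 and Q* = 373.
The ceiling of 393 is above the equilibrium price 260, so it is not binding; the market clears at P* = 260, Q* = 373.

373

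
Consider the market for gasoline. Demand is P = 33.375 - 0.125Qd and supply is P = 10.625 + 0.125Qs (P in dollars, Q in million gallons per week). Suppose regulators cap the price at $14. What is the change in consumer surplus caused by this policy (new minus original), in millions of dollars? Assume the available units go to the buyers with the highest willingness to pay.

Rearranging demand gives Qd = 267 - 8P; rearranging supply gives Qs = 8P - 85. Setting quantity demanded equal to quantity supplied, 267 - 8P = 8P - 85, gives P* = 22 and Q* = 91.
The ceiling of 14 is below the equilibrium price 22, so it binds.
At P = 14: Qd = 267 - 8·14 = 155 and Qs = 8·14 - 85 = 27.
Consumer surplus without the control is ½ · (33.375 - 22) · 91 = 517.5625.
With the ceiling, 27 units are sold at 14 (assume they go to the highest-value buyers). The demand price at Q = 27 is 30, so CS = ½ · [(33.375 - 14) + (30 - 14)] · 27 = 477.5625.
Change in consumer surplus = 477.5625 - 517.5625 = -40.

-40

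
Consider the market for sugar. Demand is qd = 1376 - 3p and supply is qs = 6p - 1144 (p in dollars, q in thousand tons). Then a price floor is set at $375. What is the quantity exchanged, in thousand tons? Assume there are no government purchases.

251

Without the control the market clears where 1376 - 3p = 6p - 1144, i.e. p* = 280 and q* = 536.
Because the floor (375) lies above the market-clearing price, it is binding.
At p = 375: qd = 1376 - 3·375 = 251 and qs = 6·375 - 1144 = 1106.
The quantity actually transacted is the short side, demand: 251.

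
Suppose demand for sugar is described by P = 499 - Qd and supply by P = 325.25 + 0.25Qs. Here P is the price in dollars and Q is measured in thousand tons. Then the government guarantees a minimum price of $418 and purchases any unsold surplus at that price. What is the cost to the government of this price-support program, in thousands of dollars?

121220

Rearranging demand gives Qd = 499 - P; rearranging supply gives Qs = 4P - 1301. Equilibrium: 499 - P = 4P - 1301, so 1800 = 5P and P* = 360, Q* = 139.
The floor of 418 is above the equilibrium price 360, so it binds.
At P = 418: Qd = 499 - 418 = 81 and Qs = 4·418 - 1301 = 371.
Surplus = Qs - Qd = 290.
Government expenditure = surplus × support price = 290 × 418 = 121220.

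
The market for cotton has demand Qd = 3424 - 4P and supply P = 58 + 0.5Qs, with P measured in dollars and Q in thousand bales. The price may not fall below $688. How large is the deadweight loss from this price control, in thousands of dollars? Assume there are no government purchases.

Rearranging supply gives Qs = 2P - 116. In a free market, 3424 - 4P = 2P - 116 gives the equilibrium P* = 590, Q* = 1064.
The floor of 688 is above the equilibrium price 590, so it binds.
At P = 688: Qd = 3424 - 4·688 = 672 and Qs = 2·688 - 116 = 1260.
Quantity traded falls to 672. At Q = 672 the demand price is (3424 - 672)/4 = 688 and the supply price is (116 + 672)/2 = 394.
Deadweight loss = ½ · (688 - 394) · (1064 - 672) = ½ · 294 · 392 = 57624.

57624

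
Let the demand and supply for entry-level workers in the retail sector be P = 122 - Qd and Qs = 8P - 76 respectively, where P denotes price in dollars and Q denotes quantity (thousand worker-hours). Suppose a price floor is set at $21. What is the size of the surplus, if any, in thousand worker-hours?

0

Rearranging demand gives Qd = 122 - P. Setting quantity demanded equal to quantity supplied, 122 - P = 8P - 76, gives P* = 22 and Q* = 100.
The floor of 21 is below the equilibrium price 22, so it is not binding; the market clears at P* = 22, Q* = 100.
Since the control does not bind, there is no surplus.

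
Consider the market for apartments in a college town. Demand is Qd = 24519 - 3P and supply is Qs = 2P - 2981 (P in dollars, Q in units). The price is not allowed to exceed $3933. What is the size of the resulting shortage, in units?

Equilibrium: 24519 - 3P = 2P - 2981, so 27500 = 5P and P* = 5500, Q* = 8019.
The ceiling of 3933 is below the equilibrium price 5500, so it binds.
At P = 3933: Qd = 24519 - 3·3933 = 12720 and Qs = 2·3933 - 2981 = 4885.
Shortage = Qd - Qs = 12720 - 4885 = 7835.

7835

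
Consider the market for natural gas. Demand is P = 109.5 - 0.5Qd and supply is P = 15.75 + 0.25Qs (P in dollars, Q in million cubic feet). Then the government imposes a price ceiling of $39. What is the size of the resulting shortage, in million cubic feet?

48

Rearranging demand gives Qd = 219 - 2P; rearranging supply gives Qs = 4P - 63. Equilibrium: 219 - 2P = 4P - 63, so 282 = 6P and P* = 47, Q* = 125.
Because the ceiling (39) lies below the market-clearing price, it is binding.
At P = 39: Qd = 219 - 2·39 = 141 and Qs = 4·39 - 63 = 93.
Shortage = Qd - Qs = 141 - 93 = 48.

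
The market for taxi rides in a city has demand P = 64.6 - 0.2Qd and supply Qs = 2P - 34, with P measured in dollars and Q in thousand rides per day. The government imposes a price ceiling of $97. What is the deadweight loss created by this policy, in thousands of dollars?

Rearranging demand gives Qd = 323 - 5P. Setting quantity demanded equal to quantity supplied, 323 - 5P = 2P - 34, gives P* = 51 and Q* = 68.
The ceiling of 97 is above the equilibrium price 51, so it is not binding; the market clears at P* = 51, Q* = 68.
Since the control does not bind, no trades are prevented and deadweight loss is zero.

0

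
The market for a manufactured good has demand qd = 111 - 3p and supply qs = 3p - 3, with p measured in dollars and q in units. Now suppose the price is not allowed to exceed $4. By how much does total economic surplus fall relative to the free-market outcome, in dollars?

675

Setting quantity demanded equal to quantity supplied, 111 - 3p = 3p - 3, gives p* = 19 and q* = 54.
Because the ceiling (4) lies below the market-clearing price, it is binding.
At p = 4: qd = 111 - 3·4 = 99 and qs = 3·4 - 3 = 9.
Quantity traded falls to 9. At q = 9 the demand price is (111 - 9)/3 = 34 and the supply price is (3 + 9)/3 = 4.
Deadweight loss = ½ · (34 - 4) · (54 - 9) = ½ · 30 · 45 = 675.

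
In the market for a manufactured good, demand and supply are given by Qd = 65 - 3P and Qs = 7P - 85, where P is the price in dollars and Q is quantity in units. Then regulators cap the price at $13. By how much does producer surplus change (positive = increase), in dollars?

-26

In a free market, 65 - 3P = 7P - 85 gives the equilibrium P* = 15, Q* = 20.
The ceiling of 13 is below the equilibrium price 15, so it binds.
At P = 13: Qd = 65 - 3·13 = 26 and Qs = 7·13 - 85 = 6.
Producer surplus without the control is ½ · (15 - 85/7) · 20 = 200/7.
With the ceiling, producers sell 6 units at 13, so PS = ½ · (13 - 85/7) · 6 = 18/7.
Change in producer surplus = 18/7 - 200/7 = -26.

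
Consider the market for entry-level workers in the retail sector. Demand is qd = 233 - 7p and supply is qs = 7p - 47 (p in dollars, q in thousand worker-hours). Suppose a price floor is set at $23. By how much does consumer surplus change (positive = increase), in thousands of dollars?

-247.5

Equilibrium: 233 - 7p = 7p - 47, so 280 = 14p and p* = 20, q* = 93.
Because the floor (23) lies above the market-clearing price, it is binding.
At p = 23: qd = 233 - 7·23 = 72 and qs = 7·23 - 47 = 114.
Consumer surplus without the control is ½ · (233/7 - 20) · 93 = 8649/14.
With the floor, consumers buy 72 units at 23, so CS = ½ · (233/7 - 23) · 72 = 2592/7.
Change in consumer surplus = 2592/7 - 8649/14 = -247.5.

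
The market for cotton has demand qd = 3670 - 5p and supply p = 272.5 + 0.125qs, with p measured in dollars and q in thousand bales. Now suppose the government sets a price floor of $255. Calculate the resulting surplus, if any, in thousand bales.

0

Rearranging supply gives qs = 8p - 2180. Setting quantity demanded equal to quantity supplied, 3670 - 5p = 8p - 2180, gives p* = 450 and q* = 1420.
The floor of 255 is below the equilibrium price 450, so it is not binding; the market clears at p* = 450, q* = 1420.
Since the control does not bind, there is no surplus.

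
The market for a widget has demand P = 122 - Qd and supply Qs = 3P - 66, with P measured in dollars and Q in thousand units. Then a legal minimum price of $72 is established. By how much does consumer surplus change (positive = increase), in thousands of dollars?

Rearranging demand gives Qd = 122 - P. Equilibrium: 122 - P = 3P - 66, so 188 = 4P and P* = 47, Q* = 75.
Since 72 > 47, the floor is binding.
At P = 72: Qd = 122 - 72 = 50 and Qs = 3·72 - 66 = 150.
Consumer surplus without the control is ½ · (122 - 47) · 75 = 2812.5.
With the floor, consumers buy 50 units at 72, so CS = ½ · (122 - 72) · 50 = 1250.
Change in consumer surplus = 1250 - 2812.5 = -1562.5.

-1562.5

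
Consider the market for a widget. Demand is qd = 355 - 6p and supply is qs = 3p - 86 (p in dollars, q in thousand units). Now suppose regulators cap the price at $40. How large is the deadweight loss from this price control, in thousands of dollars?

182.25

Setting quantity demanded equal to quantity supplied, 355 - 6p = 3p - 86, gives p* = 49 and q* = 61.
The ceiling of 40 is below the equilibrium price 49, so it binds.
At p = 40: qd = 355 - 6·40 = 115 and qs = 3·40 - 86 = 34.
Quantity traded falls to 34. At q = 34 the demand price is (355 - 34)/6 = 53.5 and the supply price is (86 + 34)/3 = 40.
Deadweight loss = ½ · (53.5 - 40) · (61 - 34) = ½ · 13.5 · 27 = 182.25.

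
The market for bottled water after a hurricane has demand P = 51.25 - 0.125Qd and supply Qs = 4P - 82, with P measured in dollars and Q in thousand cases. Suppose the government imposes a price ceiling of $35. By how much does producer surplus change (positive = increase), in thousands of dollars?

Rearranging demand gives Qd = 410 - 8P. Equilibrium: 410 - 8P = 4P - 82, so 492 = 12P and P* = 41, Q* = 82.
The ceiling of 35 is below the equilibrium price 41, so it binds.
At P = 35: Qd = 410 - 8·35 = 130 and Qs = 4·35 - 82 = 58.
Producer surplus without the control is ½ · (41 - 20.5) · 82 = 840.5.
With the ceiling, producers sell 58 units at 35, so PS = ½ · (35 - 20.5) · 58 = 420.5.
Change in producer surplus = 420.5 - 840.5 = -420.

-420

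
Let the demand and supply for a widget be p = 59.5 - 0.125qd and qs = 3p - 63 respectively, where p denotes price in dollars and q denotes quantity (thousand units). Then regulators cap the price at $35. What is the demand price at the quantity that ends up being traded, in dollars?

Rearranging demand gives qd = 476 - 8p. In a free market, 476 - 8p = 3p - 63 gives the equilibrium p* = 49, q* = 84.
Since 35 < 49, the ceiling is binding.
At p = 35: qd = 476 - 8·35 = 196 and qs = 3·35 - 63 = 42.
Only 42 units reach the market. On the demand curve, the marginal buyer's willingness to pay at q = 42 is (476 - 42)/8 = 54.25.

54.25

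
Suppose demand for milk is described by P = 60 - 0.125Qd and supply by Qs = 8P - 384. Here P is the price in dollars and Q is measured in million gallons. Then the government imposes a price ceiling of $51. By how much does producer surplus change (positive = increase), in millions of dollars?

Rearranging demand gives Qd = 480 - 8P. Without the control the market clears where 480 - 8P = 8P - 384, i.e. P* = 54 and Q* = 48.
Since 51 < 54, the ceiling is binding.
At P = 51: Qd = 480 - 8·51 = 72 and Qs = 8·51 - 384 = 24.
Producer surplus without the control is ½ · (54 - 48) · 48 = 144.
With the ceiling, producers sell 24 units at 51, so PS = ½ · (51 - 48) · 24 = 36.
Change in producer surplus = 36 - 144 = -108.

-108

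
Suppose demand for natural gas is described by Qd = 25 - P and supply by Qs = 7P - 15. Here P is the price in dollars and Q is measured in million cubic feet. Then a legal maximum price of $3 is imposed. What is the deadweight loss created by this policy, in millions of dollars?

112

In a free market, 25 - P = 7P - 15 gives the equilibrium P* = 5, Q* = 20.
The ceiling of 3 is below the equilibrium price 5, so it binds.
At P = 3: Qd = 25 - 3 = 22 and Qs = 7·3 - 15 = 6.
Quantity traded falls to 6. At Q = 6 the demand price is 25 - 6 = 19 and the supply price is (15 + 6)/7 = 3.
Deadweight loss = ½ · (19 - 3) · (20 - 6) = ½ · 16 · 14 = 112.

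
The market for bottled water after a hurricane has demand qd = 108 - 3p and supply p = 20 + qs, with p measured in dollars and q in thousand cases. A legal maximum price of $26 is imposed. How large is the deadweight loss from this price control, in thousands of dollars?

24

Rearranging supply gives qs = p - 20. Setting quantity demanded equal to quantity supplied, 108 - 3p = p - 20, gives p* = 32 and q* = 12.
The ceiling of 26 is below the equilibrium price 32, so it binds.
At p = 26: qd = 108 - 3·26 = 30 and qs = 26 - 20 = 6.
Quantity traded falls to 6. At q = 6 the demand price is (108 - 6)/3 = 34 and the supply price is 20 + 6 = 26.
Deadweight loss = ½ · (34 - 26) · (12 - 6) = ½ · 8 · 6 = 24.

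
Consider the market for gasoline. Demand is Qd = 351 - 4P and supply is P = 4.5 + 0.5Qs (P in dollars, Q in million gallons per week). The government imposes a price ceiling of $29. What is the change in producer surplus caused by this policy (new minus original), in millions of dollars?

Rearranging supply gives Qs = 2P - 9. Setting quantity demanded equal to quantity supplied, 351 - 4P = 2P - 9, gives P* = 60 and Q* = 111.
Since 29 < 60, the ceiling is binding.
At P = 29: Qd = 351 - 4·29 = 235 and Qs = 2·29 - 9 = 49.
Producer surplus without the control is ½ · (60 - 4.5) · 111 = 3080.25.
With the ceiling, producers sell 49 units at 29, so PS = ½ · (29 - 4.5) · 49 = 600.25.
Change in producer surplus = 600.25 - 3080.25 = -2480.

-2480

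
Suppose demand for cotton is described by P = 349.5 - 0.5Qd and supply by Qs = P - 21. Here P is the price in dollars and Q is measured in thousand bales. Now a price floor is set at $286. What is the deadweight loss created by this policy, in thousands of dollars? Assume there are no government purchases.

Rearranging demand gives Qd = 699 - 2P. Without the control the market clears where 699 - 2P = P - 21, i.e. P* = 240 and Q* = 219.
Because the floor (286) lies above the market-clearing price, it is binding.
At P = 286: Qd = 699 - 2·286 = 127 and Qs = 286 - 21 = 265.
Quantity traded falls to 127. At Q = 127 the demand price is (699 - 127)/2 = 286 and the supply price is 21 + 127 = 148.
Deadweight loss = ½ · (286 - 148) · (219 - 127) = ½ · 138 · 92 = 6348.

6348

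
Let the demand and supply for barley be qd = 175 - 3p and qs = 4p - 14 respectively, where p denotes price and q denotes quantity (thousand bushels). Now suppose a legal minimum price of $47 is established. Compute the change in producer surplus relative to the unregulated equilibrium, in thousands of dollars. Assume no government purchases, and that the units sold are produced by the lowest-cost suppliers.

230

Setting quantity demanded equal to quantity supplied, 175 - 3p = 4p - 14, gives p* = 27 and q* = 94.
The floor of 47 is above the equilibrium price 27, so it binds.
At p = 47: qd = 175 - 3·47 = 34 and qs = 4·47 - 14 = 174.
Producer surplus without the control is ½ · (27 - 3.5) · 94 = 1104.5.
With the floor, 34 units are sold at 47. The supply price at q = 34 is 12, so PS = ½ · [(47 - 3.5) + (47 - 12)] · 34 = 1334.5.
Change in producer surplus = 1334.5 - 1104.5 = 230.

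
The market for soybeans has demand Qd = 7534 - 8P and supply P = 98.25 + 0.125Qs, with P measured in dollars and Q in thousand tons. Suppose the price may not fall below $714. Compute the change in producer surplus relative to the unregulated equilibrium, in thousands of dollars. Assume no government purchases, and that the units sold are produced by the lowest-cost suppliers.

202924

Rearranging supply gives Qs = 8P - 786. Without the control the market clears where 7534 - 8P = 8P - 786, i.e. P* = 520 and Q* = 3374.
The floor of 714 is above the equilibrium price 520, so it binds.
At P = 714: Qd = 7534 - 8·714 = 1822 and Qs = 8·714 - 786 = 4926.
Producer surplus without the control is ½ · (520 - 98.25) · 3374 = 711492.25.
With the floor, 1822 units are sold at 714. The supply price at Q = 1822 is 326, so PS = ½ · [(714 - 98.25) + (714 - 326)] · 1822 = 914416.25.
Change in producer surplus = 914416.25 - 711492.25 = 202924.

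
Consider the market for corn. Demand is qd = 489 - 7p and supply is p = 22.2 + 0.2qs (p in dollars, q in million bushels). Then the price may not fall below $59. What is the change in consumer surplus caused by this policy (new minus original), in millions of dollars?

-967.5

Rearranging supply gives qs = 5p - 111. Equilibrium: 489 - 7p = 5p - 111, so 600 = 12p and p* = 50, q* = 139.
Because the floor (59) lies above the market-clearing price, it is binding.
At p = 59: qd = 489 - 7·59 = 76 and qs = 5·59 - 111 = 184.
Consumer surplus without the control is ½ · (489/7 - 50) · 139 = 19321/14.
With the floor, consumers buy 76 units at 59, so CS = ½ · (489/7 - 59) · 76 = 2888/7.
Change in consumer surplus = 2888/7 - 19321/14 = -967.5.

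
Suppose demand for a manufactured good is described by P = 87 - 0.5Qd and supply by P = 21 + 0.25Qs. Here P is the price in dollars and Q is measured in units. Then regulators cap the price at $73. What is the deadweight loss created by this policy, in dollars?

0

Rearranging demand gives Qd = 174 - 2P; rearranging supply gives Qs = 4P - 84. In a free market, 174 - 2P = 4P - 84 gives the equilibrium P* = 43, Q* = 88.
The ceiling of 73 is above the equilibrium price 43, so it is not binding; the market clears at P* = 43, Q* = 88.
Since the control does not bind, no trades are prevented and deadweight loss is zero.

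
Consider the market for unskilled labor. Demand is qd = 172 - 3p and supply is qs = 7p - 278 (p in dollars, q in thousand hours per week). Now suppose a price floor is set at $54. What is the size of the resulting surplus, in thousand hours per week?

Equilibrium: 172 - 3p = 7p - 278, so 450 = 10p and p* = 45, q* = 37.
Because the floor (54) lies above the market-clearing price, it is binding.
At p = 54: qd = 172 - 3·54 = 10 and qs = 7·54 - 278 = 100.
Surplus = qs - qd = 100 - 10 = 90.

90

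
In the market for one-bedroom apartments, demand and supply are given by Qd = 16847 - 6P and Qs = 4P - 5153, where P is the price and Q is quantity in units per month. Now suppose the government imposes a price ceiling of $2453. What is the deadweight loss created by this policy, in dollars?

0

Setting quantity demanded equal to quantity supplied, 16847 - 6P = 4P - 5153, gives P* = 2200 and Q* = 3647.
Since 2453 is above P* = 2200, the ceiling does not bind and the free-market outcome prevails.
Since the control does not bind, no trades are prevented and deadweight loss is zero.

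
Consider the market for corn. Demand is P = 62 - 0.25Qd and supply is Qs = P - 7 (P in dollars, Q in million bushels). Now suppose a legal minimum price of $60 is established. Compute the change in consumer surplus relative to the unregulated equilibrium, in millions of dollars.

-234

Rearranging demand gives Qd = 248 - 4P. Equilibrium: 248 - 4P = P - 7, so 255 = 5P and P* = 51, Q* = 44.
The floor of 60 is above the equilibrium price 51, so it binds.
At P = 60: Qd = 248 - 4·60 = 8 and Qs = 60 - 7 = 53.
Consumer surplus without the control is ½ · (62 - 51) · 44 = 242.
With the floor, consumers buy 8 units at 60, so CS = ½ · (62 - 60) · 8 = 8.
Change in consumer surplus = 8 - 242 = -234.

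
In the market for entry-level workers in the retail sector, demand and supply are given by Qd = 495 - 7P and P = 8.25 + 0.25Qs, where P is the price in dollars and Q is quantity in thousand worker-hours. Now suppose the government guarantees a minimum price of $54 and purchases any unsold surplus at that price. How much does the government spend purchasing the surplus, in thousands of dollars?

3564

Rearranging supply gives Qs = 4P - 33. Without the control the market clears where 495 - 7P = 4P - 33, i.e. P* = 48 and Q* = 159.
The floor of 54 is above the equilibrium price 48, so it binds.
At P = 54: Qd = 495 - 7·54 = 117 and Qs = 4·54 - 33 = 183.
Surplus = Qs - Qd = 66.
Government expenditure = surplus × support price = 66 × 54 = 3564.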